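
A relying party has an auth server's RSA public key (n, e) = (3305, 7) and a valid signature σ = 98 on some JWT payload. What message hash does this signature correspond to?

σ^2 ≡ 98^2 = 9604 ≡ 2994
σ^4 ≡ 2994^2 = 8964036 ≡ 876
7 = 4 + 2 + 1, so σ^7 ≡ 876·2994·98 ≡ 2367 (mod 3305)

2367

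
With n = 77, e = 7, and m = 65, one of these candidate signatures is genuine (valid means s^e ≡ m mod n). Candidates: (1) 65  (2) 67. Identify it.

Candidate 1: 65^2 = 4225 ≡ 67; 65^4 ≡ 67^2 = 4489 ≡ 23; 7 = 4 + 2 + 1, so 65^7 ≡ 23·67·65 ≡ 65 (mod 77)
  → matches m = 65
Candidate 2: 67^2 = 4489 ≡ 23; 67^4 ≡ 23^2 = 529 ≡ 67; 7 = 4 + 2 + 1, so 67^7 ≡ 67·23·67 ≡ 67 (mod 77)

1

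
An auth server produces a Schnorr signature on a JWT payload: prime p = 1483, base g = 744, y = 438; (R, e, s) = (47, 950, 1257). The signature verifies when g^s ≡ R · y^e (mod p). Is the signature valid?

invalid

g^s mod p:
744^1257 mod 1483 = 1321
R · y^e mod p:
438^950 mod 1483 = 1144
47·1144 = 53768 ≡ 380 (mod 1483)
1321 ≠ 380; the check fails.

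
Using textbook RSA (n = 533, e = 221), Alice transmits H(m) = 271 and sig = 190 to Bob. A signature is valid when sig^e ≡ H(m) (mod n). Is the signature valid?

invalid

sig^2 ≡ 190^2 = 36100 ≡ 389
sig^4 ≡ 389^2 = 151321 ≡ 482
sig^8 ≡ 482^2 = 232324 ≡ 469
sig^16 ≡ 469^2 = 219961 ≡ 365
sig^32 ≡ 365^2 = 133225 ≡ 508
sig^64 ≡ 508^2 = 258064 ≡ 92
sig^128 ≡ 92^2 = 8464 ≡ 469
221 = 128 + 64 + 16 + 8 + 4 + 1, so sig^221 ≡ 469·92·365·469·482·190 ≡ 138 (mod 533)
sig^221 mod 533 = 138, but H(m) = 271.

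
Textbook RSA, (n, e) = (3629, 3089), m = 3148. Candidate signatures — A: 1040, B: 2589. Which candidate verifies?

Candidate A: 1040^3089 mod 3629 = 3148
  → matches m = 3148
Candidate B: 2589^3089 mod 3629 = 481

A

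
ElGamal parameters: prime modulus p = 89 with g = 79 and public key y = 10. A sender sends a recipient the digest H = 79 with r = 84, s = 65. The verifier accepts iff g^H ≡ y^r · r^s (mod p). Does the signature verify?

does not verify

Left side g^H mod p:
79^2 = 6241 ≡ 11
79^4 ≡ 11^2 = 121 ≡ 32
79^8 ≡ 32^2 = 1024 ≡ 45
79^16 ≡ 45^2 = 2025 ≡ 67
79^32 ≡ 67^2 = 4489 ≡ 39
79^64 ≡ 39^2 = 1521 ≡ 8
79 = 64 + 8 + 4 + 2 + 1, so 79^79 ≡ 8·45·32·11·79 ≡ 71 (mod 89)
Right side y^r · r^s mod p:
10^2 = 100 ≡ 11
10^4 ≡ 11^2 = 121 ≡ 32
10^8 ≡ 32^2 = 1024 ≡ 45
10^16 ≡ 45^2 = 2025 ≡ 67
10^32 ≡ 67^2 = 4489 ≡ 39
10^64 ≡ 39^2 = 1521 ≡ 8
84 = 64 + 16 + 4, so 10^84 ≡ 8·67·32 ≡ 64 (mod 89)
84^2 = 7056 ≡ 25
84^4 ≡ 25^2 = 625 ≡ 2
84^8 ≡ 2^2 = 4
84^16 ≡ 4^2 = 16
84^32 ≡ 16^2 = 256 ≡ 78
84^64 ≡ 78^2 = 6084 ≡ 32
65 = 64 + 1, so 84^65 ≡ 32·84 ≡ 18 (mod 89)
64·18 = 1152 ≡ 84 (mod 89)
71 ≠ 84, so verification fails.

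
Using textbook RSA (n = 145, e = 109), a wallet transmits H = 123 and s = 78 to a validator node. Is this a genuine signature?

genuine

s^2 ≡ 78^2 = 6084 ≡ 139
s^4 ≡ 139^2 = 19321 ≡ 36
s^8 ≡ 36^2 = 1296 ≡ 136
s^16 ≡ 136^2 = 18496 ≡ 81
s^32 ≡ 81^2 = 6561 ≡ 36
s^64 ≡ 36^2 = 1296 ≡ 136
109 = 64 + 32 + 8 + 4 + 1, so s^109 ≡ 136·36·136·36·78 ≡ 123 (mod 145)
s^109 mod 145 = 123 matches H.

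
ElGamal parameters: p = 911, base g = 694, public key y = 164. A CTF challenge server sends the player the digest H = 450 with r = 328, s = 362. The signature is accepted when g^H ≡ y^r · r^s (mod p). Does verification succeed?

Left side g^H mod p:
694^450 mod 911 = 225
Right side y^r · r^s mod p:
164^328 mod 911 = 793
328^362 mod 911 = 608
793·608 = 482144 ≡ 225 (mod 911)
225 ≡ 225 (mod 911), so the signature is genuine.

passes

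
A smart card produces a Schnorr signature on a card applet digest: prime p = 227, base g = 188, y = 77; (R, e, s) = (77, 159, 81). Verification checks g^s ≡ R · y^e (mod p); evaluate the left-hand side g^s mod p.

188^2 = 35344 ≡ 159
188^4 ≡ 159^2 = 25281 ≡ 84
188^8 ≡ 84^2 = 7056 ≡ 19
188^16 ≡ 19^2 = 361 ≡ 134
188^32 ≡ 134^2 = 17956 ≡ 23
188^64 ≡ 23^2 = 529 ≡ 75
81 = 64 + 16 + 1, so 188^81 ≡ 75·134·188 ≡ 79 (mod 227)

79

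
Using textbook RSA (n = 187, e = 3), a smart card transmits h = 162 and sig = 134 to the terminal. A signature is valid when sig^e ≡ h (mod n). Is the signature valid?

sig^2 ≡ 134^2 = 17956 ≡ 4
3 = 2 + 1, so sig^3 ≡ 4·134 ≡ 162 (mod 187)
sig^3 mod 187 = 162 matches h.

valid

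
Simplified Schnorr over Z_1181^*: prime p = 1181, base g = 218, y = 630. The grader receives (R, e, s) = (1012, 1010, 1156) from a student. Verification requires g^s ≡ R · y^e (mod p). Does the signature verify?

g^s mod p:
Squares mod 1181: 218^1≡218, 218^2≡284, 218^4≡348, 218^8≡642, 218^16≡1176, 218^32≡25, 218^64≡625, 218^128≡895, 218^256≡307, 218^512≡950, 218^1024≡216
1156 = 1024 + 128 + 4, so 218^1156 ≡ 216·895·348 ≡ 876 (mod 1181)
R · y^e mod p:
Squares mod 1181: 630^1≡630, 630^2≡84, 630^4≡1151, 630^8≡900, 630^16≡1015, 630^32≡393, 630^64≡919, 630^128≡146, 630^256≡58, 630^512≡1002
1010 = 512 + 256 + 128 + 64 + 32 + 16 + 2, so 630^1010 ≡ 1002·58·146·919·393·1015·84 ≡ 477 (mod 1181)
1012·477 = 482724 ≡ 876 (mod 1181)
876 ≡ 876 (mod 1181); signature holds.

verifies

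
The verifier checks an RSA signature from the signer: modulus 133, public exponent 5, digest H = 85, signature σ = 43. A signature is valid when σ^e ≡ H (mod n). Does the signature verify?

verifies

σ^2 ≡ 43^2 = 1849 ≡ 120
σ^4 ≡ 120^2 = 14400 ≡ 36
5 = 4 + 1, so σ^5 ≡ 36·43 ≡ 85 (mod 133)
Since 85 equals the digest 85, verification succeeds.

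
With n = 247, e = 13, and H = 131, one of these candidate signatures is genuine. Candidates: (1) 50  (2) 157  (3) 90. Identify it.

2

Candidate 1: Squares mod 247: 50^1≡50, 50^2≡30, 50^4≡159, 50^8≡87; 13 = 8 + 4 + 1, so 50^13 ≡ 87·159·50 ≡ 50 (mod 247)
Candidate 2: Squares mod 247: 157^1≡157, 157^2≡196, 157^4≡131, 157^8≡118; 13 = 8 + 4 + 1, so 157^13 ≡ 118·131·157 ≡ 131 (mod 247)
  → matches H = 131
Candidate 3: Squares mod 247: 90^1≡90, 90^2≡196, 90^4≡131, 90^8≡118; 13 = 8 + 4 + 1, so 90^13 ≡ 118·131·90 ≡ 116 (mod 247)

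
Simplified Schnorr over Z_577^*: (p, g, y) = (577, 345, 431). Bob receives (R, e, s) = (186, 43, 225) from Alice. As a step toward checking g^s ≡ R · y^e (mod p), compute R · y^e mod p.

232

431^2 = 185761 ≡ 544
431^4 ≡ 544^2 = 295936 ≡ 512
431^8 ≡ 512^2 = 262144 ≡ 186
431^16 ≡ 186^2 = 34596 ≡ 553
431^32 ≡ 553^2 = 305809 ≡ 576
43 = 32 + 8 + 2 + 1, so 431^43 ≡ 576·186·544·431 ≡ 510 (mod 577)
R · y^e ≡ 186·510 = 94860 ≡ 232 (mod 577)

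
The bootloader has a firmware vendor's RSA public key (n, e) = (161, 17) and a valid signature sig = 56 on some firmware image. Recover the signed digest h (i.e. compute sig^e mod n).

63

sig^2 ≡ 56^2 = 3136 ≡ 77
sig^4 ≡ 77^2 = 5929 ≡ 133
sig^8 ≡ 133^2 = 17689 ≡ 140
sig^16 ≡ 140^2 = 19600 ≡ 119
17 = 16 + 1, so sig^17 ≡ 119·56 ≡ 63 (mod 161)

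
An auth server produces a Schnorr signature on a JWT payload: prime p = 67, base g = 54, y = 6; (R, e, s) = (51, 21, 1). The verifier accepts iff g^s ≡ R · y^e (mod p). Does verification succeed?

fails

g^s mod p:
54^1 mod 67 = 54
R · y^e mod p:
6^2 = 36
6^4 ≡ 36^2 = 1296 ≡ 23
6^8 ≡ 23^2 = 529 ≡ 60
6^16 ≡ 60^2 = 3600 ≡ 49
21 = 16 + 4 + 1, so 6^21 ≡ 49·23·6 ≡ 62 (mod 67)
51·62 = 3162 ≡ 13 (mod 67)
54 ≠ 13; the check fails.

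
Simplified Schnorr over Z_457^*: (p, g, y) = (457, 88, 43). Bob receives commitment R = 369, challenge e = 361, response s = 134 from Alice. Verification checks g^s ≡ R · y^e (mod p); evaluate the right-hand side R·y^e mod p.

Squares mod 457: 43^1≡43, 43^2≡21, 43^4≡441, 43^8≡256, 43^16≡185, 43^32≡407, 43^64≡215, 43^128≡68, 43^256≡54
361 = 256 + 64 + 32 + 8 + 1, so 43^361 ≡ 54·215·407·256·43 ≡ 170 (mod 457)
R · y^e ≡ 369·170 = 62730 ≡ 121 (mod 457)

121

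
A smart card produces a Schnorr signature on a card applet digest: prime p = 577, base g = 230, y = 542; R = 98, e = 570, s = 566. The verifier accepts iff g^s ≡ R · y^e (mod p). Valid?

g^s mod p:
230^566 mod 577 = 338
R · y^e mod p:
542^570 mod 577 = 27
98·27 = 2646 ≡ 338 (mod 577)
338 ≡ 338 (mod 577); signature holds.

yes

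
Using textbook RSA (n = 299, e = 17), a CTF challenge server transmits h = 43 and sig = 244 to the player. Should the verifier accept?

sig^2 ≡ 244^2 = 59536 ≡ 35
sig^4 ≡ 35^2 = 1225 ≡ 29
sig^8 ≡ 29^2 = 841 ≡ 243
sig^16 ≡ 243^2 = 59049 ≡ 146
17 = 16 + 1, so sig^17 ≡ 146·244 ≡ 43 (mod 299)
43 = h, so the signature checks out.

accept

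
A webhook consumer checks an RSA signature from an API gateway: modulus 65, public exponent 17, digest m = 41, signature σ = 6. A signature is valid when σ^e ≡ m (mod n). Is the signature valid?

valid

Squares mod 65: σ^1≡6, σ^2≡36, σ^4≡61, σ^8≡16, σ^16≡61
17 = 16 + 1, so σ^17 ≡ 61·6 ≡ 41 (mod 65)
Since 41 equals the digest 41, verification succeeds.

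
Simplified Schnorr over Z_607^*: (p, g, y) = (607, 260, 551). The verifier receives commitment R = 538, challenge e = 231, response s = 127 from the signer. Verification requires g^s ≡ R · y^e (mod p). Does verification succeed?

fails

g^s mod p:
260^127 mod 607 = 294
R · y^e mod p:
551^231 mod 607 = 558
538·558 = 300204 ≡ 346 (mod 607)
294 ≠ 346; the check fails.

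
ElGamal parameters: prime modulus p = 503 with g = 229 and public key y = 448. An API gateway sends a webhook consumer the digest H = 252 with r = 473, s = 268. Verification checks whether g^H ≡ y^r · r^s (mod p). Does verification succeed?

fails

Left side g^H mod p:
229^2 = 52441 ≡ 129
229^4 ≡ 129^2 = 16641 ≡ 42
229^8 ≡ 42^2 = 1764 ≡ 255
229^16 ≡ 255^2 = 65025 ≡ 138
229^32 ≡ 138^2 = 19044 ≡ 433
229^64 ≡ 433^2 = 187489 ≡ 373
229^128 ≡ 373^2 = 139129 ≡ 301
252 = 128 + 64 + 32 + 16 + 8 + 4, so 229^252 ≡ 301·373·433·138·255·42 ≡ 229 (mod 503)
Right side y^r · r^s mod p:
448^2 = 200704 ≡ 7
448^4 ≡ 7^2 = 49
448^8 ≡ 49^2 = 2401 ≡ 389
448^16 ≡ 389^2 = 151321 ≡ 421
448^32 ≡ 421^2 = 177241 ≡ 185
448^64 ≡ 185^2 = 34225 ≡ 21
448^128 ≡ 21^2 = 441
448^256 ≡ 441^2 = 194481 ≡ 323
473 = 256 + 128 + 64 + 16 + 8 + 1, so 448^473 ≡ 323·441·21·421·389·448 ≡ 297 (mod 503)
473^2 = 223729 ≡ 397
473^4 ≡ 397^2 = 157609 ≡ 170
473^8 ≡ 170^2 = 28900 ≡ 229
473^16 ≡ 229^2 = 52441 ≡ 129
473^32 ≡ 129^2 = 16641 ≡ 42
473^64 ≡ 42^2 = 1764 ≡ 255
473^128 ≡ 255^2 = 65025 ≡ 138
473^256 ≡ 138^2 = 19044 ≡ 433
268 = 256 + 8 + 4, so 473^268 ≡ 433·229·170 ≡ 154 (mod 503)
297·154 = 45738 ≡ 468 (mod 503)
229 ≠ 468, so verification fails.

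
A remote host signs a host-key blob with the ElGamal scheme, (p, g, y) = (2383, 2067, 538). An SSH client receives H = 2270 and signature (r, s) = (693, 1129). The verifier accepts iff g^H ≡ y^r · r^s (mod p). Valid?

no

Left side g^H mod p:
2067^2 = 4272489 ≡ 2153
2067^4 ≡ 2153^2 = 4635409 ≡ 474
2067^8 ≡ 474^2 = 224676 ≡ 674
2067^16 ≡ 674^2 = 454276 ≡ 1506
2067^32 ≡ 1506^2 = 2268036 ≡ 1803
2067^64 ≡ 1803^2 = 3250809 ≡ 397
2067^128 ≡ 397^2 = 157609 ≡ 331
2067^256 ≡ 331^2 = 109561 ≡ 2326
2067^512 ≡ 2326^2 = 5410276 ≡ 866
2067^1024 ≡ 866^2 = 749956 ≡ 1694
2067^2048 ≡ 1694^2 = 2869636 ≡ 504
2270 = 2048 + 128 + 64 + 16 + 8 + 4 + 2, so 2067^2270 ≡ 504·331·397·1506·674·474·2153 ≡ 1790 (mod 2383)
Right side y^r · r^s mod p:
538^2 = 289444 ≡ 1101
538^4 ≡ 1101^2 = 1212201 ≡ 1637
538^8 ≡ 1637^2 = 2679769 ≡ 1277
538^16 ≡ 1277^2 = 1630729 ≡ 757
538^32 ≡ 757^2 = 573049 ≡ 1129
538^64 ≡ 1129^2 = 1274641 ≡ 2119
538^128 ≡ 2119^2 = 4490161 ≡ 589
538^256 ≡ 589^2 = 346921 ≡ 1386
538^512 ≡ 1386^2 = 1920996 ≡ 298
693 = 512 + 128 + 32 + 16 + 4 + 1, so 538^693 ≡ 298·589·1129·757·1637·538 ≡ 1118 (mod 2383)
693^2 = 480249 ≡ 1266
693^4 ≡ 1266^2 = 1602756 ≡ 1380
693^8 ≡ 1380^2 = 1904400 ≡ 383
693^16 ≡ 383^2 = 146689 ≡ 1326
693^32 ≡ 1326^2 = 1758276 ≡ 2005
693^64 ≡ 2005^2 = 4020025 ≡ 2287
693^128 ≡ 2287^2 = 5230369 ≡ 2067
693^256 ≡ 2067^2 = 4272489 ≡ 2153
693^512 ≡ 2153^2 = 4635409 ≡ 474
693^1024 ≡ 474^2 = 224676 ≡ 674
1129 = 1024 + 64 + 32 + 8 + 1, so 693^1129 ≡ 674·2287·2005·383·693 ≡ 1923 (mod 2383)
1118·1923 = 2149914 ≡ 448 (mod 2383)
1790 ≠ 448, so verification fails.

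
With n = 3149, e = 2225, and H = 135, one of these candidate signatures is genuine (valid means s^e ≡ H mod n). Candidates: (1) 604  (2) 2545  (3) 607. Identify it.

1

Candidate 1: Squares mod 3149: 604^1≡604, 604^2≡2681, 604^4≡1743, 604^8≡2413, 604^16≡68, 604^32≡1475, 604^64≡2815, 604^128≡1341, 604^256≡202, 604^512≡3016, 604^1024≡1944, 604^2048≡336; 2225 = 2048 + 128 + 32 + 16 + 1, so 604^2225 ≡ 336·1341·1475·68·604 ≡ 135 (mod 3149)
  → matches H = 135
Candidate 2: Squares mod 3149: 2545^1≡2545, 2545^2≡2681, 2545^4≡1743, 2545^8≡2413, 2545^16≡68, 2545^32≡1475, 2545^64≡2815, 2545^128≡1341, 2545^256≡202, 2545^512≡3016, 2545^1024≡1944, 2545^2048≡336; 2225 = 2048 + 128 + 32 + 16 + 1, so 2545^2225 ≡ 336·1341·1475·68·2545 ≡ 3014 (mod 3149)
Candidate 3: Squares mod 3149: 607^1≡607, 607^2≡16, 607^4≡256, 607^8≡2556, 607^16≡2110, 607^32≡2563, 607^64≡155, 607^128≡1982, 607^256≡1521, 607^512≡2075, 607^1024≡942, 607^2048≡2495; 2225 = 2048 + 128 + 32 + 16 + 1, so 607^2225 ≡ 2495·1982·2563·2110·607 ≡ 1430 (mod 3149)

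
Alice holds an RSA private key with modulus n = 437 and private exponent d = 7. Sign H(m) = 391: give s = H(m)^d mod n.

391

(H(m))^7 mod 437 = 391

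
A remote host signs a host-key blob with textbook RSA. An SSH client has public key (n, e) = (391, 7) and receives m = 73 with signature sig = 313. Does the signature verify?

sig^7 mod 391 = 318
The recovered value 318 does not match the digest 73.

does not verify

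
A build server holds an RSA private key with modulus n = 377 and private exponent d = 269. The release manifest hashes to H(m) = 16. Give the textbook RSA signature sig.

152

(H(m))^2 ≡ 16^2 = 256
(H(m))^4 ≡ 256^2 = 65536 ≡ 315
(H(m))^8 ≡ 315^2 = 99225 ≡ 74
(H(m))^16 ≡ 74^2 = 5476 ≡ 198
(H(m))^32 ≡ 198^2 = 39204 ≡ 373
(H(m))^64 ≡ 373^2 = 139129 ≡ 16
(H(m))^128 ≡ 16^2 = 256
(H(m))^256 ≡ 256^2 = 65536 ≡ 315
269 = 256 + 8 + 4 + 1, so (H(m))^269 ≡ 315·74·315·16 ≡ 152 (mod 377)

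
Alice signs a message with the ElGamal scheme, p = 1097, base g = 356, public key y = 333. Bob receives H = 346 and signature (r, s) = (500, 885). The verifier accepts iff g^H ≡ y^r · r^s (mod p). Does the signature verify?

does not verify

Left side g^H mod p:
356^2 = 126736 ≡ 581
356^4 ≡ 581^2 = 337561 ≡ 782
356^8 ≡ 782^2 = 611524 ≡ 495
356^16 ≡ 495^2 = 245025 ≡ 394
356^32 ≡ 394^2 = 155236 ≡ 559
356^64 ≡ 559^2 = 312481 ≡ 933
356^128 ≡ 933^2 = 870489 ≡ 568
356^256 ≡ 568^2 = 322624 ≡ 106
346 = 256 + 64 + 16 + 8 + 2, so 356^346 ≡ 106·933·394·495·581 ≡ 415 (mod 1097)
Right side y^r · r^s mod p:
333^2 = 110889 ≡ 92
333^4 ≡ 92^2 = 8464 ≡ 785
333^8 ≡ 785^2 = 616225 ≡ 808
333^16 ≡ 808^2 = 652864 ≡ 149
333^32 ≡ 149^2 = 22201 ≡ 261
333^64 ≡ 261^2 = 68121 ≡ 107
333^128 ≡ 107^2 = 11449 ≡ 479
333^256 ≡ 479^2 = 229441 ≡ 168
500 = 256 + 128 + 64 + 32 + 16 + 4, so 333^500 ≡ 168·479·107·261·149·785 ≡ 624 (mod 1097)
500^2 = 250000 ≡ 981
500^4 ≡ 981^2 = 962361 ≡ 292
500^8 ≡ 292^2 = 85264 ≡ 795
500^16 ≡ 795^2 = 632025 ≡ 153
500^32 ≡ 153^2 = 23409 ≡ 372
500^64 ≡ 372^2 = 138384 ≡ 162
500^128 ≡ 162^2 = 26244 ≡ 1013
500^256 ≡ 1013^2 = 1026169 ≡ 474
500^512 ≡ 474^2 = 224676 ≡ 888
885 = 512 + 256 + 64 + 32 + 16 + 4 + 1, so 500^885 ≡ 888·474·162·372·153·292·500 ≡ 517 (mod 1097)
624·517 = 322608 ≡ 90 (mod 1097)
415 ≠ 90, so verification fails.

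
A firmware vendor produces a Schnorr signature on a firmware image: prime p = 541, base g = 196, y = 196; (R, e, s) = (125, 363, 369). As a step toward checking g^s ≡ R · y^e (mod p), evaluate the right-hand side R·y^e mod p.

431

196^2 = 38416 ≡ 5
196^4 ≡ 5^2 = 25
196^8 ≡ 25^2 = 625 ≡ 84
196^16 ≡ 84^2 = 7056 ≡ 23
196^32 ≡ 23^2 = 529
196^64 ≡ 529^2 = 279841 ≡ 144
196^128 ≡ 144^2 = 20736 ≡ 178
196^256 ≡ 178^2 = 31684 ≡ 306
363 = 256 + 64 + 32 + 8 + 2 + 1, so 196^363 ≡ 306·144·529·84·5·196 ≡ 367 (mod 541)
R · y^e ≡ 125·367 = 45875 ≡ 431 (mod 541)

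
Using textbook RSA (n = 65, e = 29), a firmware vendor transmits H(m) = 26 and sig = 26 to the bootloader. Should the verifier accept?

Squares mod 65: sig^1≡26, sig^2≡26, sig^4≡26, sig^8≡26, sig^16≡26
29 = 16 + 8 + 4 + 1, so sig^29 ≡ 26·26·26·26 ≡ 26 (mod 65)
26 = H(m), so the signature checks out.

accept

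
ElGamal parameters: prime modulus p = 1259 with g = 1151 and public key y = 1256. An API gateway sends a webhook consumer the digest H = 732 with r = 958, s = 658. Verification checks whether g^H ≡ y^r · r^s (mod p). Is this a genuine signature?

genuine

Left side g^H mod p:
1151^2 = 1324801 ≡ 333
1151^4 ≡ 333^2 = 110889 ≡ 97
1151^8 ≡ 97^2 = 9409 ≡ 596
1151^16 ≡ 596^2 = 355216 ≡ 178
1151^32 ≡ 178^2 = 31684 ≡ 209
1151^64 ≡ 209^2 = 43681 ≡ 875
1151^128 ≡ 875^2 = 765625 ≡ 153
1151^256 ≡ 153^2 = 23409 ≡ 747
1151^512 ≡ 747^2 = 558009 ≡ 272
732 = 512 + 128 + 64 + 16 + 8 + 4, so 1151^732 ≡ 272·153·875·178·596·97 ≡ 1253 (mod 1259)
Right side y^r · r^s mod p:
1256^2 = 1577536 ≡ 9
1256^4 ≡ 9^2 = 81
1256^8 ≡ 81^2 = 6561 ≡ 266
1256^16 ≡ 266^2 = 70756 ≡ 252
1256^32 ≡ 252^2 = 63504 ≡ 554
1256^64 ≡ 554^2 = 306916 ≡ 979
1256^128 ≡ 979^2 = 958441 ≡ 342
1256^256 ≡ 342^2 = 116964 ≡ 1136
1256^512 ≡ 1136^2 = 1290496 ≡ 21
958 = 512 + 256 + 128 + 32 + 16 + 8 + 4 + 2, so 1256^958 ≡ 21·1136·342·554·252·266·81·9 ≡ 409 (mod 1259)
958^2 = 917764 ≡ 1212
958^4 ≡ 1212^2 = 1468944 ≡ 950
958^8 ≡ 950^2 = 902500 ≡ 1056
958^16 ≡ 1056^2 = 1115136 ≡ 921
958^32 ≡ 921^2 = 848241 ≡ 934
958^64 ≡ 934^2 = 872356 ≡ 1128
958^128 ≡ 1128^2 = 1272384 ≡ 794
958^256 ≡ 794^2 = 630436 ≡ 936
958^512 ≡ 936^2 = 876096 ≡ 1091
658 = 512 + 128 + 16 + 2, so 958^658 ≡ 1091·794·921·1212 ≡ 394 (mod 1259)
409·394 = 161146 ≡ 1253 (mod 1259)
1253 ≡ 1253 (mod 1259), so the signature is genuine.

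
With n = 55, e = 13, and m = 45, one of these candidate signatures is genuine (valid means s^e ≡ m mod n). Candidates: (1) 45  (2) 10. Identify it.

Candidate 1: 45^2 = 2025 ≡ 45; 45^4 ≡ 45^2 = 2025 ≡ 45; 45^8 ≡ 45^2 = 2025 ≡ 45; 13 = 8 + 4 + 1, so 45^13 ≡ 45·45·45 ≡ 45 (mod 55)
  → matches m = 45
Candidate 2: 10^2 = 100 ≡ 45; 10^4 ≡ 45^2 = 2025 ≡ 45; 10^8 ≡ 45^2 = 2025 ≡ 45; 13 = 8 + 4 + 1, so 10^13 ≡ 45·45·10 ≡ 10 (mod 55)

1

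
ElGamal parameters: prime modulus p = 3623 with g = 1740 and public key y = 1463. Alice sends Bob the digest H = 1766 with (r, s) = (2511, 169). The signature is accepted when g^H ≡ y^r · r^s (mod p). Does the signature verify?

verifies

Left side g^H mod p:
Squares mod 3623: 1740^1≡1740, 1740^2≡2395, 1740^4≡816, 1740^8≡2847, 1740^16≡758, 1740^32≡2130, 1740^64≡904, 1740^128≡2041, 1740^256≡2854, 1740^512≡812, 1740^1024≡3581
1766 = 1024 + 512 + 128 + 64 + 32 + 4 + 2, so 1740^1766 ≡ 3581·812·2041·904·2130·816·2395 ≡ 857 (mod 3623)
Right side y^r · r^s mod p:
Squares mod 3623: 1463^1≡1463, 1463^2≡2799, 1463^4≡1475, 1463^8≡1825, 1463^16≡1088, 1463^32≡2646, 1463^64≡1680, 1463^128≡83, 1463^256≡3266, 1463^512≡644, 1463^1024≡1714, 1463^2048≡3166
2511 = 2048 + 256 + 128 + 64 + 8 + 4 + 2 + 1, so 1463^2511 ≡ 3166·3266·83·1680·1825·1475·2799·1463 ≡ 1083 (mod 3623)
Squares mod 3623: 2511^1≡2511, 2511^2≡1101, 2511^4≡2119, 2511^8≡1264, 2511^16≡3576, 2511^32≡2209, 2511^64≡3123, 2511^128≡13
169 = 128 + 32 + 8 + 1, so 2511^169 ≡ 13·2209·1264·2511 ≡ 1824 (mod 3623)
1083·1824 = 1975392 ≡ 857 (mod 3623)
857 ≡ 857 (mod 3623), so the signature is genuine.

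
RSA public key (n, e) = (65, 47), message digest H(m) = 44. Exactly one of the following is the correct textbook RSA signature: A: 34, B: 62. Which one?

A

Candidate A: Squares mod 65: 34^1≡34, 34^2≡51, 34^4≡1, 34^8≡1, 34^16≡1, 34^32≡1; 47 = 32 + 8 + 4 + 2 + 1, so 34^47 ≡ 1·1·1·51·34 ≡ 44 (mod 65)
  → matches H(m) = 44
Candidate B: Squares mod 65: 62^1≡62, 62^2≡9, 62^4≡16, 62^8≡61, 62^16≡16, 62^32≡61; 47 = 32 + 8 + 4 + 2 + 1, so 62^47 ≡ 61·61·16·9·62 ≡ 43 (mod 65)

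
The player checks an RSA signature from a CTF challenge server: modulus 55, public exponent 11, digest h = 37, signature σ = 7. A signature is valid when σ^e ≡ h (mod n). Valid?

Squares mod 55: σ^1≡7, σ^2≡49, σ^4≡36, σ^8≡31
11 = 8 + 2 + 1, so σ^11 ≡ 31·49·7 ≡ 18 (mod 55)
18 ≠ 37, so verification fails.

no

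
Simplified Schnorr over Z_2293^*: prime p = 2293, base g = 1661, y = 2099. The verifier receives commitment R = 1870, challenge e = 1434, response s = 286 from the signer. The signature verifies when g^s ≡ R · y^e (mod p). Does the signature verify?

verifies

g^s mod p:
1661^2 = 2758921 ≡ 442
1661^4 ≡ 442^2 = 195364 ≡ 459
1661^8 ≡ 459^2 = 210681 ≡ 2018
1661^16 ≡ 2018^2 = 4072324 ≡ 2249
1661^32 ≡ 2249^2 = 5058001 ≡ 1936
1661^64 ≡ 1936^2 = 3748096 ≡ 1334
1661^128 ≡ 1334^2 = 1779556 ≡ 188
1661^256 ≡ 188^2 = 35344 ≡ 949
286 = 256 + 16 + 8 + 4 + 2, so 1661^286 ≡ 949·2249·2018·459·442 ≡ 380 (mod 2293)
R · y^e mod p:
2099^2 = 4405801 ≡ 948
2099^4 ≡ 948^2 = 898704 ≡ 2141
2099^8 ≡ 2141^2 = 4583881 ≡ 174
2099^16 ≡ 174^2 = 30276 ≡ 467
2099^32 ≡ 467^2 = 218089 ≡ 254
2099^64 ≡ 254^2 = 64516 ≡ 312
2099^128 ≡ 312^2 = 97344 ≡ 1038
2099^256 ≡ 1038^2 = 1077444 ≡ 2027
2099^512 ≡ 2027^2 = 4108729 ≡ 1966
2099^1024 ≡ 1966^2 = 3865156 ≡ 1451
1434 = 1024 + 256 + 128 + 16 + 8 + 2, so 2099^1434 ≡ 1451·2027·1038·467·174·948 ≡ 1067 (mod 2293)
1870·1067 = 1995290 ≡ 380 (mod 2293)
380 ≡ 380 (mod 2293); signature holds.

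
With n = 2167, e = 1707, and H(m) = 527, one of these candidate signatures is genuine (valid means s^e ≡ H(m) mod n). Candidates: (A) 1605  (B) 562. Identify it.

Candidate A: Squares mod 2167: 1605^1≡1605, 1605^2≡1629, 1605^4≡1233, 1605^8≡1222, 1605^16≡221, 1605^32≡1167, 1605^64≡1013, 1605^128≡1178, 1605^256≡804, 1605^512≡650, 1605^1024≡2102; 1707 = 1024 + 512 + 128 + 32 + 8 + 2 + 1, so 1605^1707 ≡ 2102·650·1178·1167·1222·1629·1605 ≡ 527 (mod 2167)
  → matches H(m) = 527
Candidate B: Squares mod 2167: 562^1≡562, 562^2≡1629, 562^4≡1233, 562^8≡1222, 562^16≡221, 562^32≡1167, 562^64≡1013, 562^128≡1178, 562^256≡804, 562^512≡650, 562^1024≡2102; 1707 = 1024 + 512 + 128 + 32 + 8 + 2 + 1, so 562^1707 ≡ 2102·650·1178·1167·1222·1629·562 ≡ 1640 (mod 2167)

A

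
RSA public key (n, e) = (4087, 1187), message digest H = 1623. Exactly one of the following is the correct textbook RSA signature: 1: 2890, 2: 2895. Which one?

Candidate 1: 2890^2 = 8352100 ≡ 2359; 2890^4 ≡ 2359^2 = 5564881 ≡ 2474; 2890^8 ≡ 2474^2 = 6120676 ≡ 2437; 2890^16 ≡ 2437^2 = 5938969 ≡ 558; 2890^32 ≡ 558^2 = 311364 ≡ 752; 2890^64 ≡ 752^2 = 565504 ≡ 1498; 2890^128 ≡ 1498^2 = 2244004 ≡ 241; 2890^256 ≡ 241^2 = 58081 ≡ 863; 2890^512 ≡ 863^2 = 744769 ≡ 935; 2890^1024 ≡ 935^2 = 874225 ≡ 3694; 1187 = 1024 + 128 + 32 + 2 + 1, so 2890^1187 ≡ 3694·241·752·2359·2890 ≡ 1623 (mod 4087)
  → matches H = 1623
Candidate 2: 2895^2 = 8381025 ≡ 2675; 2895^4 ≡ 2675^2 = 7155625 ≡ 3375; 2895^8 ≡ 3375^2 = 11390625 ≡ 156; 2895^16 ≡ 156^2 = 24336 ≡ 3901; 2895^32 ≡ 3901^2 = 15217801 ≡ 1900; 2895^64 ≡ 1900^2 = 3610000 ≡ 1179; 2895^128 ≡ 1179^2 = 1390041 ≡ 461; 2895^256 ≡ 461^2 = 212521 ≡ 4084; 2895^512 ≡ 4084^2 = 16679056 ≡ 9; 2895^1024 ≡ 9^2 = 81; 1187 = 1024 + 128 + 32 + 2 + 1, so 2895^1187 ≡ 81·461·1900·2675·2895 ≡ 694 (mod 4087)

1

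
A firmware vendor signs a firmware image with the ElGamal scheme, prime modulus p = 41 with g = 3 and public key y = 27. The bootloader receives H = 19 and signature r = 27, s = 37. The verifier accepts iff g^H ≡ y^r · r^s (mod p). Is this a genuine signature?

forged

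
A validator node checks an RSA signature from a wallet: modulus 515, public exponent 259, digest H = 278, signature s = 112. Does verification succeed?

passes

s^259 mod 515 = 278
278 = H, so the signature checks out.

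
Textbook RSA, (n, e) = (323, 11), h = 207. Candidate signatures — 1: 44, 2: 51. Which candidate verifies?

Candidate 1: 44^2 = 1936 ≡ 321; 44^4 ≡ 321^2 = 103041 ≡ 4; 44^8 ≡ 4^2 = 16; 11 = 8 + 2 + 1, so 44^11 ≡ 16·321·44 ≡ 207 (mod 323)
  → matches h = 207
Candidate 2: 51^2 = 2601 ≡ 17; 51^4 ≡ 17^2 = 289; 51^8 ≡ 289^2 = 83521 ≡ 187; 11 = 8 + 2 + 1, so 51^11 ≡ 187·17·51 ≡ 306 (mod 323)

1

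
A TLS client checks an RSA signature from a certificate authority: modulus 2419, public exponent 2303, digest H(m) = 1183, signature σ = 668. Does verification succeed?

σ^2 ≡ 668^2 = 446224 ≡ 1128
σ^4 ≡ 1128^2 = 1272384 ≡ 2409
σ^8 ≡ 2409^2 = 5803281 ≡ 100
σ^16 ≡ 100^2 = 10000 ≡ 324
σ^32 ≡ 324^2 = 104976 ≡ 959
σ^64 ≡ 959^2 = 919681 ≡ 461
σ^128 ≡ 461^2 = 212521 ≡ 2068
σ^256 ≡ 2068^2 = 4276624 ≡ 2251
σ^512 ≡ 2251^2 = 5067001 ≡ 1615
σ^1024 ≡ 1615^2 = 2608225 ≡ 543
σ^2048 ≡ 543^2 = 294849 ≡ 2150
2303 = 2048 + 128 + 64 + 32 + 16 + 8 + 4 + 2 + 1, so σ^2303 ≡ 2150·2068·461·959·324·100·2409·1128·668 ≡ 1183 (mod 2419)
Since 1183 equals the digest 1183, verification succeeds.

passes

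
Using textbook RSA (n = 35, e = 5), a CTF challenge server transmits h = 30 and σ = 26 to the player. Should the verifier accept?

reject

σ^2 ≡ 26^2 = 676 ≡ 11
σ^4 ≡ 11^2 = 121 ≡ 16
5 = 4 + 1, so σ^5 ≡ 16·26 ≡ 31 (mod 35)
σ^5 mod 35 = 31, but h = 30.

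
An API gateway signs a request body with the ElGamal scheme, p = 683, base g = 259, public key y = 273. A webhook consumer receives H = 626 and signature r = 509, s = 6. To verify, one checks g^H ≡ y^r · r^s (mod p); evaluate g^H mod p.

473

Squares mod 683: 259^1≡259, 259^2≡147, 259^4≡436, 259^8≡222, 259^16≡108, 259^32≡53, 259^64≡77, 259^128≡465, 259^256≡397, 259^512≡519
626 = 512 + 64 + 32 + 16 + 2, so 259^626 ≡ 519·77·53·108·147 ≡ 473 (mod 683)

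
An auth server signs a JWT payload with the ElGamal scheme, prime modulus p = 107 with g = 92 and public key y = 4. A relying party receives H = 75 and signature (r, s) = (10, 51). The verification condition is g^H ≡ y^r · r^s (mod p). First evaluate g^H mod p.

34

92^2 = 8464 ≡ 11
92^4 ≡ 11^2 = 121 ≡ 14
92^8 ≡ 14^2 = 196 ≡ 89
92^16 ≡ 89^2 = 7921 ≡ 3
92^32 ≡ 3^2 = 9
92^64 ≡ 9^2 = 81
75 = 64 + 8 + 2 + 1, so 92^75 ≡ 81·89·11·92 ≡ 34 (mod 107)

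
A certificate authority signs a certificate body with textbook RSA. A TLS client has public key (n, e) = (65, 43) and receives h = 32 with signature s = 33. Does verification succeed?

passes

Squares mod 65: s^1≡33, s^2≡49, s^4≡61, s^8≡16, s^16≡61, s^32≡16
43 = 32 + 8 + 2 + 1, so s^43 ≡ 16·16·49·33 ≡ 32 (mod 65)
s^43 mod 65 = 32 matches h.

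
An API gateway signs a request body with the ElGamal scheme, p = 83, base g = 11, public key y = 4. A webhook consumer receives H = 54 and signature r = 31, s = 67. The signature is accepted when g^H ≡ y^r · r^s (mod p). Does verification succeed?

passes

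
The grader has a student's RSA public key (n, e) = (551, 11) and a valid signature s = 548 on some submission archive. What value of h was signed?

275

s^11 mod 551 = 275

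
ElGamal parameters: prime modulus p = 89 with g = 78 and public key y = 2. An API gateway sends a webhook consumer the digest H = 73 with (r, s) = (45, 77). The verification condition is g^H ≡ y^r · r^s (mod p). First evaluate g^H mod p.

Squares mod 89: 78^1≡78, 78^2≡32, 78^4≡45, 78^8≡67, 78^16≡39, 78^32≡8, 78^64≡64
73 = 64 + 8 + 1, so 78^73 ≡ 64·67·78 ≡ 2 (mod 89)

2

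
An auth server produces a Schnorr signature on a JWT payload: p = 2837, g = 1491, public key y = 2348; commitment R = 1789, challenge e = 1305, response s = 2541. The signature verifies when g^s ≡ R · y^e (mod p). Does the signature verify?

g^s mod p:
1491^2 = 2223081 ≡ 1710
1491^4 ≡ 1710^2 = 2924100 ≡ 1990
1491^8 ≡ 1990^2 = 3960100 ≡ 2485
1491^16 ≡ 2485^2 = 6175225 ≡ 1913
1491^32 ≡ 1913^2 = 3659569 ≡ 2676
1491^64 ≡ 2676^2 = 7160976 ≡ 388
1491^128 ≡ 388^2 = 150544 ≡ 183
1491^256 ≡ 183^2 = 33489 ≡ 2282
1491^512 ≡ 2282^2 = 5207524 ≡ 1629
1491^1024 ≡ 1629^2 = 2653641 ≡ 1046
1491^2048 ≡ 1046^2 = 1094116 ≡ 1871
2541 = 2048 + 256 + 128 + 64 + 32 + 8 + 4 + 1, so 1491^2541 ≡ 1871·2282·183·388·2676·2485·1990·1491 ≡ 81 (mod 2837)
R · y^e mod p:
2348^2 = 5513104 ≡ 813
2348^4 ≡ 813^2 = 660969 ≡ 2785
2348^8 ≡ 2785^2 = 7756225 ≡ 2704
2348^16 ≡ 2704^2 = 7311616 ≡ 667
2348^32 ≡ 667^2 = 444889 ≡ 2317
2348^64 ≡ 2317^2 = 5368489 ≡ 885
2348^128 ≡ 885^2 = 783225 ≡ 213
2348^256 ≡ 213^2 = 45369 ≡ 2814
2348^512 ≡ 2814^2 = 7918596 ≡ 529
2348^1024 ≡ 529^2 = 279841 ≡ 1815
1305 = 1024 + 256 + 16 + 8 + 1, so 2348^1305 ≡ 1815·2814·667·2704·2348 ≡ 1318 (mod 2837)
1789·1318 = 2357902 ≡ 355 (mod 2837)
81 ≠ 355; the check fails.

does not verify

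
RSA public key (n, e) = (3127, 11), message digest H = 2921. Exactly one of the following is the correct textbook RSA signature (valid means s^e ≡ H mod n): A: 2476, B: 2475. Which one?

B

Candidate A: 2476^2 = 6130576 ≡ 1656; 2476^4 ≡ 1656^2 = 2742336 ≡ 3084; 2476^8 ≡ 3084^2 = 9511056 ≡ 1849; 11 = 8 + 2 + 1, so 2476^11 ≡ 1849·1656·2476 ≡ 2495 (mod 3127)
Candidate B: 2475^2 = 6125625 ≡ 2959; 2475^4 ≡ 2959^2 = 8755681 ≡ 81; 2475^8 ≡ 81^2 = 6561 ≡ 307; 11 = 8 + 2 + 1, so 2475^11 ≡ 307·2959·2475 ≡ 2921 (mod 3127)
  → matches H = 2921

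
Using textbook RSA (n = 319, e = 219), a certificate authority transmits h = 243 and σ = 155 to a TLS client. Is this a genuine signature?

genuine

Squares mod 319: σ^1≡155, σ^2≡100, σ^4≡111, σ^8≡199, σ^16≡45, σ^32≡111, σ^64≡199, σ^128≡45
219 = 128 + 64 + 16 + 8 + 2 + 1, so σ^219 ≡ 45·199·45·199·100·155 ≡ 243 (mod 319)
243 = h, so the signature checks out.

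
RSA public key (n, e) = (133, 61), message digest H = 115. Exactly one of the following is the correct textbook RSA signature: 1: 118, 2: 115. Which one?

2

Candidate 1: 118^2 = 13924 ≡ 92; 118^4 ≡ 92^2 = 8464 ≡ 85; 118^8 ≡ 85^2 = 7225 ≡ 43; 118^16 ≡ 43^2 = 1849 ≡ 120; 118^32 ≡ 120^2 = 14400 ≡ 36; 61 = 32 + 16 + 8 + 4 + 1, so 118^61 ≡ 36·120·43·85·118 ≡ 6 (mod 133)
Candidate 2: 115^2 = 13225 ≡ 58; 115^4 ≡ 58^2 = 3364 ≡ 39; 115^8 ≡ 39^2 = 1521 ≡ 58; 115^16 ≡ 58^2 = 3364 ≡ 39; 115^32 ≡ 39^2 = 1521 ≡ 58; 61 = 32 + 16 + 8 + 4 + 1, so 115^61 ≡ 58·39·58·39·115 ≡ 115 (mod 133)
  → matches H = 115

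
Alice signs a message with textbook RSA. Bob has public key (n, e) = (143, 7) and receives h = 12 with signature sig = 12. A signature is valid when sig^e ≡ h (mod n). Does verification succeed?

sig^2 ≡ 12^2 = 144 ≡ 1
sig^4 ≡ 1^2 = 1
7 = 4 + 2 + 1, so sig^7 ≡ 1·1·12 ≡ 12 (mod 143)
sig^7 mod 143 = 12 matches h.

passes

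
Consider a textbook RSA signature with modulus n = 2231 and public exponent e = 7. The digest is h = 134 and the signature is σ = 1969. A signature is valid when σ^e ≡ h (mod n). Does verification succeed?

σ^7 mod 2231 = 134
σ^7 mod 2231 = 134 matches h.

passes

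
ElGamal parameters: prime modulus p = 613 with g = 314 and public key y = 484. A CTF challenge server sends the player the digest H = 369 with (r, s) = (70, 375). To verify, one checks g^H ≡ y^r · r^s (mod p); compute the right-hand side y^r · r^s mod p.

484^2 = 234256 ≡ 90
484^4 ≡ 90^2 = 8100 ≡ 131
484^8 ≡ 131^2 = 17161 ≡ 610
484^16 ≡ 610^2 = 372100 ≡ 9
484^32 ≡ 9^2 = 81
484^64 ≡ 81^2 = 6561 ≡ 431
70 = 64 + 4 + 2, so 484^70 ≡ 431·131·90 ≡ 333 (mod 613)
70^2 = 4900 ≡ 609
70^4 ≡ 609^2 = 370881 ≡ 16
70^8 ≡ 16^2 = 256
70^16 ≡ 256^2 = 65536 ≡ 558
70^32 ≡ 558^2 = 311364 ≡ 573
70^64 ≡ 573^2 = 328329 ≡ 374
70^128 ≡ 374^2 = 139876 ≡ 112
70^256 ≡ 112^2 = 12544 ≡ 284
375 = 256 + 64 + 32 + 16 + 4 + 2 + 1, so 70^375 ≡ 284·374·573·558·16·609·70 ≡ 201 (mod 613)
y^r · r^s ≡ 333·201 = 66933 ≡ 116 (mod 613)

116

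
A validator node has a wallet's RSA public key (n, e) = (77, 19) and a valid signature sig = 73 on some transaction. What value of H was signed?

52

Squares mod 77: sig^1≡73, sig^2≡16, sig^4≡25, sig^8≡9, sig^16≡4
19 = 16 + 2 + 1, so sig^19 ≡ 4·16·73 ≡ 52 (mod 77)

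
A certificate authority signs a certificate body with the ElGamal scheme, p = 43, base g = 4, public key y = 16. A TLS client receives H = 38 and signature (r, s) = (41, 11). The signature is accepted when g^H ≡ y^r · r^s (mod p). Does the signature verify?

Left side g^H mod p:
Squares mod 43: 4^1≡4, 4^2≡16, 4^4≡41, 4^8≡4, 4^16≡16, 4^32≡41
38 = 32 + 4 + 2, so 4^38 ≡ 41·41·16 ≡ 21 (mod 43)
Right side y^r · r^s mod p:
Squares mod 43: 16^1≡16, 16^2≡41, 16^4≡4, 16^8≡16, 16^16≡41, 16^32≡4
41 = 32 + 8 + 1, so 16^41 ≡ 4·16·16 ≡ 35 (mod 43)
Squares mod 43: 41^1≡41, 41^2≡4, 41^4≡16, 41^8≡41
11 = 8 + 2 + 1, so 41^11 ≡ 41·4·41 ≡ 16 (mod 43)
35·16 = 560 ≡ 1 (mod 43)
21 ≠ 1, so verification fails.

does not verify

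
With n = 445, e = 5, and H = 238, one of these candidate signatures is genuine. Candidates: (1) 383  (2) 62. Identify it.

1

Candidate 1: Squares mod 445: 383^1≡383, 383^2≡284, 383^4≡111; 5 = 4 + 1, so 383^5 ≡ 111·383 ≡ 238 (mod 445)
  → matches H = 238
Candidate 2: Squares mod 445: 62^1≡62, 62^2≡284, 62^4≡111; 5 = 4 + 1, so 62^5 ≡ 111·62 ≡ 207 (mod 445)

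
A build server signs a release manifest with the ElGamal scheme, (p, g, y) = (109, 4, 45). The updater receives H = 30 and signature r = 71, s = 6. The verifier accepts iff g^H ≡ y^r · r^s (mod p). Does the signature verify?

Left side g^H mod p:
4^2 = 16
4^4 ≡ 16^2 = 256 ≡ 38
4^8 ≡ 38^2 = 1444 ≡ 27
4^16 ≡ 27^2 = 729 ≡ 75
30 = 16 + 8 + 4 + 2, so 4^30 ≡ 75·27·38·16 ≡ 45 (mod 109)
Right side y^r · r^s mod p:
45^2 = 2025 ≡ 63
45^4 ≡ 63^2 = 3969 ≡ 45
45^8 ≡ 45^2 = 2025 ≡ 63
45^16 ≡ 63^2 = 3969 ≡ 45
45^32 ≡ 45^2 = 2025 ≡ 63
45^64 ≡ 63^2 = 3969 ≡ 45
71 = 64 + 4 + 2 + 1, so 45^71 ≡ 45·45·63·45 ≡ 63 (mod 109)
71^2 = 5041 ≡ 27
71^4 ≡ 27^2 = 729 ≡ 75
6 = 4 + 2, so 71^6 ≡ 75·27 ≡ 63 (mod 109)
63·63 = 3969 ≡ 45 (mod 109)
45 ≡ 45 (mod 109), so the signature is genuine.

verifies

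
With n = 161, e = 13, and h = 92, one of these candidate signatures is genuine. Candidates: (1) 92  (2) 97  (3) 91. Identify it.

Candidate 1: Squares mod 161: 92^1≡92, 92^2≡92, 92^4≡92, 92^8≡92; 13 = 8 + 4 + 1, so 92^13 ≡ 92·92·92 ≡ 92 (mod 161)
  → matches h = 92
Candidate 2: Squares mod 161: 97^1≡97, 97^2≡71, 97^4≡50, 97^8≡85; 13 = 8 + 4 + 1, so 97^13 ≡ 85·50·97 ≡ 90 (mod 161)
Candidate 3: Squares mod 161: 91^1≡91, 91^2≡70, 91^4≡70, 91^8≡70; 13 = 8 + 4 + 1, so 91^13 ≡ 70·70·91 ≡ 91 (mod 161)

1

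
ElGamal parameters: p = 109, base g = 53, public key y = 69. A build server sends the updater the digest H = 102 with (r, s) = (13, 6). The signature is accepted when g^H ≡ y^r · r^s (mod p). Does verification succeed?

fails

Left side g^H mod p:
53^2 = 2809 ≡ 84
53^4 ≡ 84^2 = 7056 ≡ 80
53^8 ≡ 80^2 = 6400 ≡ 78
53^16 ≡ 78^2 = 6084 ≡ 89
53^32 ≡ 89^2 = 7921 ≡ 73
53^64 ≡ 73^2 = 5329 ≡ 97
102 = 64 + 32 + 4 + 2, so 53^102 ≡ 97·73·80·84 ≡ 43 (mod 109)
Right side y^r · r^s mod p:
69^2 = 4761 ≡ 74
69^4 ≡ 74^2 = 5476 ≡ 26
69^8 ≡ 26^2 = 676 ≡ 22
13 = 8 + 4 + 1, so 69^13 ≡ 22·26·69 ≡ 10 (mod 109)
13^2 = 169 ≡ 60
13^4 ≡ 60^2 = 3600 ≡ 3
6 = 4 + 2, so 13^6 ≡ 3·60 ≡ 71 (mod 109)
10·71 = 710 ≡ 56 (mod 109)
43 ≠ 56, so verification fails.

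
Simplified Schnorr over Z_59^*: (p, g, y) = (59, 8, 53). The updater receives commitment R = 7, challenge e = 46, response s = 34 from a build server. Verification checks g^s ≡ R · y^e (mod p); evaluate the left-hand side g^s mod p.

36

8^2 = 64 ≡ 5
8^4 ≡ 5^2 = 25
8^8 ≡ 25^2 = 625 ≡ 35
8^16 ≡ 35^2 = 1225 ≡ 45
8^32 ≡ 45^2 = 2025 ≡ 19
34 = 32 + 2, so 8^34 ≡ 19·5 ≡ 36 (mod 59)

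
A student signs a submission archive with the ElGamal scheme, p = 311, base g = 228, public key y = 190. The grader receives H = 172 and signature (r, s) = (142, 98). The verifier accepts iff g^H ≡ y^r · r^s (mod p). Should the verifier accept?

accept

Left side g^H mod p:
228^172 mod 311 = 13
Right side y^r · r^s mod p:
190^142 mod 311 = 47
142^98 mod 311 = 126
47·126 = 5922 ≡ 13 (mod 311)
13 ≡ 13 (mod 311), so the signature is genuine.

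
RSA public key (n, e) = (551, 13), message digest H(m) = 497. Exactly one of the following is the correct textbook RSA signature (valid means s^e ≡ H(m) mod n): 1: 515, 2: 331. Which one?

1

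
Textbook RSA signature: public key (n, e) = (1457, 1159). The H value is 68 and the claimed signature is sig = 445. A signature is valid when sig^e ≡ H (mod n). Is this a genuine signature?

sig^2 ≡ 445^2 = 198025 ≡ 1330
sig^4 ≡ 1330^2 = 1768900 ≡ 102
sig^8 ≡ 102^2 = 10404 ≡ 205
sig^16 ≡ 205^2 = 42025 ≡ 1229
sig^32 ≡ 1229^2 = 1510441 ≡ 989
sig^64 ≡ 989^2 = 978121 ≡ 474
sig^128 ≡ 474^2 = 224676 ≡ 298
sig^256 ≡ 298^2 = 88804 ≡ 1384
sig^512 ≡ 1384^2 = 1915456 ≡ 958
sig^1024 ≡ 958^2 = 917764 ≡ 1311
1159 = 1024 + 128 + 4 + 2 + 1, so sig^1159 ≡ 1311·298·102·1330·445 ≡ 797 (mod 1457)
sig^1159 mod 1457 = 797, but H = 68.

forged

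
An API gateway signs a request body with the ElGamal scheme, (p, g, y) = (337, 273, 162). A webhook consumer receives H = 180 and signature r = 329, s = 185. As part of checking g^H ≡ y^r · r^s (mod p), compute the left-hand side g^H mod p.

Squares mod 337: 273^1≡273, 273^2≡52, 273^4≡8, 273^8≡64, 273^16≡52, 273^32≡8, 273^64≡64, 273^128≡52
180 = 128 + 32 + 16 + 4, so 273^180 ≡ 52·8·52·8 ≡ 175 (mod 337)

175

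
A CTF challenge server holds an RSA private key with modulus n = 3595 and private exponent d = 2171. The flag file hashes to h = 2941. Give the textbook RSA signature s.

2591

h^2 ≡ 2941^2 = 8649481 ≡ 3506
h^4 ≡ 3506^2 = 12292036 ≡ 731
h^8 ≡ 731^2 = 534361 ≡ 2301
h^16 ≡ 2301^2 = 5294601 ≡ 2761
h^32 ≡ 2761^2 = 7623121 ≡ 1721
h^64 ≡ 1721^2 = 2961841 ≡ 3156
h^128 ≡ 3156^2 = 9960336 ≡ 2186
h^256 ≡ 2186^2 = 4778596 ≡ 841
h^512 ≡ 841^2 = 707281 ≡ 2661
h^1024 ≡ 2661^2 = 7080921 ≡ 2366
h^2048 ≡ 2366^2 = 5597956 ≡ 541
2171 = 2048 + 64 + 32 + 16 + 8 + 2 + 1, so h^2171 ≡ 541·3156·1721·2761·2301·3506·2941 ≡ 2591 (mod 3595)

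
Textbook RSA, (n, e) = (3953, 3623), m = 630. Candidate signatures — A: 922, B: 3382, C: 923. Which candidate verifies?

C

Candidate A: Squares mod 3953: 922^1≡922, 922^2≡189, 922^4≡144, 922^8≡971, 922^16≡2027, 922^32≡1562, 922^64≡843, 922^128≡3062, 922^256≡3281, 922^512≡942, 922^1024≡1892, 922^2048≡2199; 3623 = 2048 + 1024 + 512 + 32 + 4 + 2 + 1, so 922^3623 ≡ 2199·1892·942·1562·144·189·922 ≡ 3181 (mod 3953)
Candidate B: Squares mod 3953: 3382^1≡3382, 3382^2≡1895, 3382^4≡1701, 3382^8≡3758, 3382^16≡2448, 3382^32≡3909, 3382^64≡1936, 3382^128≡652, 3382^256≡2133, 3382^512≡3739, 3382^1024≡2313, 3382^2048≡1560; 3623 = 2048 + 1024 + 512 + 32 + 4 + 2 + 1, so 3382^3623 ≡ 1560·2313·3739·3909·1701·1895·3382 ≡ 1256 (mod 3953)
Candidate C: Squares mod 3953: 923^1≡923, 923^2≡2034, 923^4≡2318, 923^8≡997, 923^16≡1806, 923^32≡411, 923^64≡2895, 923^128≡665, 923^256≡3442, 923^512≡223, 923^1024≡2293, 923^2048≡359; 3623 = 2048 + 1024 + 512 + 32 + 4 + 2 + 1, so 923^3623 ≡ 359·2293·223·411·2318·2034·923 ≡ 630 (mod 3953)
  → matches m = 630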